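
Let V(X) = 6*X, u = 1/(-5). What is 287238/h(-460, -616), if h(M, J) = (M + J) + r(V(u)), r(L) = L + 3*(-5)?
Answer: -1436190/5461 ≈ -262.99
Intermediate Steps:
u = -1/5 ≈ -0.20000
r(L) = -15 + L (r(L) = L - 15 = -15 + L)
h(M, J) = -81/5 + J + M (h(M, J) = (M + J) + (-15 + 6*(-1/5)) = (J + M) + (-15 - 6/5) = (J + M) - 81/5 = -81/5 + J + M)
287238/h(-460, -616) = 287238/(-81/5 - 616 - 460) = 287238/(-5461/5) = 287238*(-5/5461) = -1436190/5461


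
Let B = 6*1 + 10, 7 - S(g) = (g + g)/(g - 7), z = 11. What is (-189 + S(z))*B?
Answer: -3000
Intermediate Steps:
S(g) = 7 - 2*g/(-7 + g) (S(g) = 7 - (g + g)/(g - 7) = 7 - 2*g/(-7 + g))
B = 16 (B = 6 + 10 = 16)
(-189 + S(z))*B = (-189 + (-49 + 5*11)/(-7 + 11))*16 = (-189 + (-49 + 55)/4)*16 = (-189 + (1/4)*6)*16 = (-189 + 3/2)*16 = -375/2*16 = -3000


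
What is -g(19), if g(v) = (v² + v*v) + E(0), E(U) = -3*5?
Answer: -707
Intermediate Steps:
E(U) = -15
g(v) = -15 + 2*v² (g(v) = (v² + v*v) - 15 = (v² + v²) - 15 = 2*v² - 15 = -15 + 2*v²)
-g(19) = -(-15 + 2*19²) = -(-15 + 2*361) = -(-15 + 722) = -1*707 = -707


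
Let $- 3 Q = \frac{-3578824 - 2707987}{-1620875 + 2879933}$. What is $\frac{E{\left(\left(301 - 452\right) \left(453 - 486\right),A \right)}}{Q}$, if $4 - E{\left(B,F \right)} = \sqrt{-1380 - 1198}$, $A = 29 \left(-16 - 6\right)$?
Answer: $\frac{15108696}{6286811} - \frac{3777174 i \sqrt{2578}}{6286811} \approx 2.4032 - 30.505 i$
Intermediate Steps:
$A = -638$ ($A = 29 \left(-22\right) = -638$)
$Q = \frac{6286811}{3777174}$ ($Q = - \frac{\left(-3578824 - 2707987\right) \frac{1}{-1620875 + 2879933}}{3} = - \frac{\left(-6286811\right) \frac{1}{1259058}}{3} = \left(- \frac{1}{3}\right) \left(- \frac{6286811}{1259058}\right) = \frac{6286811}{3777174} \approx 1.6644$)
$E{\left(B,F \right)} = 4 - i \sqrt{2578}$ ($E{\left(B,F \right)} = 4 - \sqrt{-1380 - 1198} = 4 - \sqrt{-2578} = 4 - i \sqrt{2578}$)
$\frac{E{\left(\left(301 - 452\right) \left(453 - 486\right),A \right)}}{Q} = \frac{4 - i \sqrt{2578}}{\frac{6286811}{3777174}} = \left(4 - i \sqrt{2578}\right) \frac{3777174}{6286811} = \frac{15108696}{6286811} - \frac{3777174 i \sqrt{2578}}{6286811}$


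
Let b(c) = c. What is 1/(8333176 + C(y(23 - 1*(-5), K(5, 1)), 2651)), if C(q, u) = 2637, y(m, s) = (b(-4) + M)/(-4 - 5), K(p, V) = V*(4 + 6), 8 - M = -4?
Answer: 1/8335813 ≈ 1.1996e-7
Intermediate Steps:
M = 12 (M = 8 - 1*(-4) = 8 + 4 = 12)
K(p, V) = 10*V (K(p, V) = V*10 = 10*V)
y(m, s) = -8/9 (y(m, s) = (-4 + 12)/(-4 - 5) = 8/(-9) = 8*(-⅑) = -8/9)
1/(8333176 + C(y(23 - 1*(-5), K(5, 1)), 2651)) = 1/(8333176 + 2637) = 1/8335813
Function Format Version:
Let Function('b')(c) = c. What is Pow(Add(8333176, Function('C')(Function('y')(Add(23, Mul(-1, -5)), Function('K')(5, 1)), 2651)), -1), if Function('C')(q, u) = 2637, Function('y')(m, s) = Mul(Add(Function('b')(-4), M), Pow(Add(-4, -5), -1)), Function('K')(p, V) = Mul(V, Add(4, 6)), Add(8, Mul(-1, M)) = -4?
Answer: Rational(1, 8335813) ≈ 1.1996e-7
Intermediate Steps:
M = 12 (M = Add(8, Mul(-1, -4)) = Add(8, 4) = 12)
Function('K')(p, V) = Mul(10, V) (Function('K')(p, V) = Mul(V, 10) = Mul(10, V))
Function('y')(m, s) = Rational(-8, 9) (Function('y')(m, s) = Mul(Add(-4, 12), Pow(Add(-4, -5), -1)) = Mul(8, Pow(-9, -1)) = Mul(8, Rational(-1, 9)) = Rational(-8, 9))
Pow(Add(8333176, Function('C')(Function('y')(Add(23, Mul(-1, -5)), Function('K')(5, 1)), 2651)), -1) = Pow(Add(8333176, 2637), -1) = Pow(8335813, -1) = Rational(1, 8335813)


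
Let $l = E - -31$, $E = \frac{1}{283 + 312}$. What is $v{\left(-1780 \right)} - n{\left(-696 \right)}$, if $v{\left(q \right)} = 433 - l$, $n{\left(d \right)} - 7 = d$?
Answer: $\frac{649144}{595} \approx 1091.0$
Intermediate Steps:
$n{\left(d \right)} = 7 + d$
$E = \frac{1}{595} \approx 0.0016807$
$l = \frac{18446}{595}$ ($l = \frac{1}{595} - -31 = \frac{1}{595} + 31 = \frac{18446}{595} \approx 31.002$)
$v{\left(q \right)} = \frac{239189}{595}$ ($v{\left(q \right)} = 433 - \frac{18446}{595} = \frac{239189}{595}$)
$v{\left(-1780 \right)} - n{\left(-696 \right)} = \frac{239189}{595} - \left(7 - 696\right) = \frac{239189}{595} - -689 = \frac{239189}{595} + 689 = \frac{649144}{595}$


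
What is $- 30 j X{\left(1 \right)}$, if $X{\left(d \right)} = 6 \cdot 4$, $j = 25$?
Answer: $-18000$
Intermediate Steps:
$X{\left(d \right)} = 24$
$- 30 j X{\left(1 \right)} = \left(-30\right) 25 \cdot 24 = \left(-750\right) 24 = -18000$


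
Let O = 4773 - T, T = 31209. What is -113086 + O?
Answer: -139522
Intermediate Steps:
O = -26436 (O = 4773 - 1*31209 = 4773 - 31209 = -26436)
-113086 + O = -113086 - 26436 = -139522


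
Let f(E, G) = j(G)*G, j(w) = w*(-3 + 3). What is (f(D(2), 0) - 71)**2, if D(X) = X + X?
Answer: 5041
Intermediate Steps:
j(w) = 0 (j(w) = w*0 = 0)
D(X) = 2*X
f(E, G) = 0 (f(E, G) = 0*G = 0)
(f(D(2), 0) - 71)**2 = (0 - 71)**2 = (-71)**2 = 5041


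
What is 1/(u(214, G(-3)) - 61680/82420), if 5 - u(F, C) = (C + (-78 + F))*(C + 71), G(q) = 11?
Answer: -4121/49657013 ≈ -8.2989e-5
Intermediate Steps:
u(F, C) = 5 - (71 + C)*(-78 + C + F) (u(F, C) = 5 - (C + (-78 + F))*(C + 71) = 5 - (-78 + C + F)*(71 + C) = 5 - (71 + C)*(-78 + C + F))
1/(u(214, G(-3)) - 61680/82420) = 1/((5543 - 1*11² - 71*214 + 7*11 - 1*11*214) - 61680/82420) = 1/((5543 - 1*121 - 15194 + 77 - 2354) - 61680*1/82420) = 1/((5543 - 121 - 15194 + 77 - 2354) - 3084/4121) = 1/(-12049 - 3084/4121) = 1/(-49657013/4121) = -4121/49657013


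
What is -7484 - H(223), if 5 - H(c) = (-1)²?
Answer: -7488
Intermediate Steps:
H(c) = 4 (H(c) = 5 - 1*(-1)² = 5 - 1*1 = 5 - 1 = 4)
-7484 - H(223) = -7484 - 1*4 = -7484 - 4 = -7488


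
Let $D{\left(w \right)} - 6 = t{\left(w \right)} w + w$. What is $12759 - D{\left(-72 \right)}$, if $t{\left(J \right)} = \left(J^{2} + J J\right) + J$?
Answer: $754137$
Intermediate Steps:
$t{\left(J \right)} = J + 2 J^{2}$ ($t{\left(J \right)} = \left(J^{2} + J^{2}\right) + J = 2 J^{2} + J = J + 2 J^{2}$)
$D{\left(w \right)} = 6 + w + w^{2} \left(1 + 2 w\right)$ ($D{\left(w \right)} = 6 + \left(w \left(1 + 2 w\right) w + w\right) = 6 + \left(w^{2} \left(1 + 2 w\right) + w\right) = 6 + \left(w + w^{2} \left(1 + 2 w\right)\right) = 6 + w + w^{2} \left(1 + 2 w\right)$)
$12759 - D{\left(-72 \right)} = 12759 - \left(6 - 72 + \left(-72\right)^{2} \left(1 + 2 \left(-72\right)\right)\right) = 12759 - \left(6 - 72 + 5184 \left(1 - 144\right)\right) = 12759 - \left(6 - 72 + 5184 \left(-143\right)\right) = 12759 - \left(6 - 72 - 741312\right) = 12759 - -741378 = 12759 + 741378 = 754137$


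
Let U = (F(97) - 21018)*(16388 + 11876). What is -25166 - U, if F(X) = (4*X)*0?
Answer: 594027586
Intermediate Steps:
F(X) = 0
U = -594052752 (U = (0 - 21018)*(16388 + 11876) = -21018*28264 = -594052752)
-25166 - U = -25166 - 1*(-594052752) = -25166 + 594052752 = 594027586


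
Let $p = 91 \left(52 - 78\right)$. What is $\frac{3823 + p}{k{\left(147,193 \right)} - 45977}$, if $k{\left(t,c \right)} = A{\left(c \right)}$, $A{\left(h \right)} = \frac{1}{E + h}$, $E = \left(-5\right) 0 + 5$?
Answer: $- \frac{288486}{9103445} \approx -0.03169$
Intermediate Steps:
$p = -2366$ ($p = 91 \left(52 - 78\right) = 91 \left(-26\right) = -2366$)
$E = 5$ ($E = 0 + 5 = 5$)
$A{\left(h \right)} = \frac{1}{5 + h}$
$k{\left(t,c \right)} = \frac{1}{5 + c}$
$\frac{3823 + p}{k{\left(147,193 \right)} - 45977} = \frac{3823 - 2366}{\frac{1}{5 + 193} - 45977} = \frac{1457}{\frac{1}{198} - 45977} = \frac{1457}{- \frac{9103445}{198}} = 1457 \left(- \frac{198}{9103445}\right) = - \frac{288486}{9103445}$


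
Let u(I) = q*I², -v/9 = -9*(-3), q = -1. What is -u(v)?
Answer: 59049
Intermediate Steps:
v = -243 (v = -(-81)*(-3) = -9*27 = -243)
u(I) = -I²
-u(v) = -(-1)*(-243)² = -(-1)*59049 = -1*(-59049) = 59049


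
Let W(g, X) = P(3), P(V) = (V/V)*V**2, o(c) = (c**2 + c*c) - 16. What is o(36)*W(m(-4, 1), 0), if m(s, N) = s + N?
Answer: 23184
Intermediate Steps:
m(s, N) = N + s
o(c) = -16 + 2*c**2 (o(c) = (c**2 + c**2) - 16 = 2*c**2 - 16 = -16 + 2*c**2)
P(V) = V**2 (P(V) = 1*V**2 = V**2)
W(g, X) = 9 (W(g, X) = 3**2 = 9)
o(36)*W(m(-4, 1), 0) = (-16 + 2*36**2)*9 = (-16 + 2*1296)*9 = (-16 + 2592)*9 = 2576*9 = 23184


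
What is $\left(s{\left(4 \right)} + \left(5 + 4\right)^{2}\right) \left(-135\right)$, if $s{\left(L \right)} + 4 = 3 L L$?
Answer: $-16875$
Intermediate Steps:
$s{\left(L \right)} = -4 + 3 L^{2}$ ($s{\left(L \right)} = -4 + 3 L L = -4 + 3 L^{2}$)
$\left(s{\left(4 \right)} + \left(5 + 4\right)^{2}\right) \left(-135\right) = \left(\left(-4 + 3 \cdot 4^{2}\right) + \left(5 + 4\right)^{2}\right) \left(-135\right) = \left(\left(-4 + 3 \cdot 16\right) + 9^{2}\right) \left(-135\right) = \left(\left(-4 + 48\right) + 81\right) \left(-135\right) = \left(44 + 81\right) \left(-135\right) = 125 \left(-135\right) = -16875$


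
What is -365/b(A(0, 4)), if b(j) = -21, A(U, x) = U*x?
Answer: 365/21 ≈ 17.381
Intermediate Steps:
-365/b(A(0, 4)) = -365/(-21) = -365*(-1/21) = 365/21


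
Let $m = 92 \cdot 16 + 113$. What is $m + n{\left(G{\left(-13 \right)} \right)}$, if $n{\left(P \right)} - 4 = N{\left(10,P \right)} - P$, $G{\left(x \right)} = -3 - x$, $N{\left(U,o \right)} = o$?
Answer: $1589$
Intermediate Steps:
$m = 1585$ ($m = 1472 + 113 = 1585$)
$n{\left(P \right)} = 4$ ($n{\left(P \right)} = 4 + \left(P - P\right) = 4 + 0 = 4$)
$m + n{\left(G{\left(-13 \right)} \right)} = 1585 + 4 = 1589$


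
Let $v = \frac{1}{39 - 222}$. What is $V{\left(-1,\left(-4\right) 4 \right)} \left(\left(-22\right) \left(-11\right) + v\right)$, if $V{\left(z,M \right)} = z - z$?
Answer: $0$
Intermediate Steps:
$V{\left(z,M \right)} = 0$
$v = - \frac{1}{183}$ ($v = \frac{1}{-183} = - \frac{1}{183} \approx -0.0054645$)
$V{\left(-1,\left(-4\right) 4 \right)} \left(\left(-22\right) \left(-11\right) + v\right) = 0 \left(\left(-22\right) \left(-11\right) - \frac{1}{183}\right) = 0 \left(242 - \frac{1}{183}\right) = 0 \cdot \frac{44285}{183} = 0$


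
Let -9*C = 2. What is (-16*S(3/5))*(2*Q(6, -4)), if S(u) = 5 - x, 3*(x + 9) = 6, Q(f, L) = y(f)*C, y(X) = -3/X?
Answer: -128/3 ≈ -42.667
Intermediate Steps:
C = -2/9 (C = -⅑*2 = -2/9 ≈ -0.22222)
Q(f, L) = 2/(3*f) (Q(f, L) = -3/f*(-2/9) = 2/(3*f))
x = -7 (x = -9 + (⅓)*6 = -9 + 2 = -7)
S(u) = 12 (S(u) = 5 - 1*(-7) = 5 + 7 = 12)
(-16*S(3/5))*(2*Q(6, -4)) = (-16*12)*(2*((⅔)/6)) = -384*(⅔)*(⅙) = -384/9 = -192*2/9 = -128/3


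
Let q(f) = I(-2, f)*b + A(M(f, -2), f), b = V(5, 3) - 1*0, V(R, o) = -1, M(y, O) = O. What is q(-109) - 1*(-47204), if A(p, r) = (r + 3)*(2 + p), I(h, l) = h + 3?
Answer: 47203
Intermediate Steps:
I(h, l) = 3 + h
A(p, r) = (2 + p)*(3 + r) (A(p, r) = (3 + r)*(2 + p) = (2 + p)*(3 + r))
b = -1 (b = -1 - 1*0 = -1 + 0 = -1)
q(f) = -1 (q(f) = (3 - 2)*(-1) + (6 + 2*f + 3*(-2) - 2*f) = 1*(-1) + (6 + 2*f - 6 - 2*f) = -1 + 0 = -1)
q(-109) - 1*(-47204) = -1 - 1*(-47204) = -1 + 47204 = 47203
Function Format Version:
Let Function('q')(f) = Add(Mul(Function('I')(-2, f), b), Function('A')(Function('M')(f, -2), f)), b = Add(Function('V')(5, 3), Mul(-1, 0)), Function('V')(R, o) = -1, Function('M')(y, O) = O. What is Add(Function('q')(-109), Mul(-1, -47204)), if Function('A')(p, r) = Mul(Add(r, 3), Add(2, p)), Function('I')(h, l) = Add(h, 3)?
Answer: 47203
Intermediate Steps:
Function('I')(h, l) = Add(3, h)
Function('A')(p, r) = Mul(Add(2, p), Add(3, r)) (Function('A')(p, r) = Mul(Add(3, r), Add(2, p)) = Mul(Add(2, p), Add(3, r)))
b = -1 (b = Add(-1, Mul(-1, 0)) = Add(-1, 0) = -1)
Function('q')(f) = -1 (Function('q')(f) = Add(Mul(Add(3, -2), -1), Add(6, Mul(2, f), Mul(3, -2), Mul(-2, f))) = Add(Mul(1, -1), Add(6, Mul(2, f), -6, Mul(-2, f))) = Add(-1, 0) = -1)
Add(Function('q')(-109), Mul(-1, -47204)) = Add(-1, Mul(-1, -47204)) = Add(-1, 47204) = 47203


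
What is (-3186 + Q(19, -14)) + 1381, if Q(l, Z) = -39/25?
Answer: -45164/25 ≈ -1806.6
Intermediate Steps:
Q(l, Z) = -39/25 (Q(l, Z) = -39*1/25 = -39/25)
(-3186 + Q(19, -14)) + 1381 = (-3186 - 39/25) + 1381 = -79689/25 + 1381 = -45164/25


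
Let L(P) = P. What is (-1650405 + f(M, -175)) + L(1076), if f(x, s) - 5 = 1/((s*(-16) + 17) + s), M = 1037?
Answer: -4357514007/2642 ≈ -1.6493e+6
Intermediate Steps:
f(x, s) = 5 + 1/(17 - 15*s) (f(x, s) = 5 + 1/((s*(-16) + 17) + s) = 5 + 1/((-16*s + 17) + s) = 5 + 1/((17 - 16*s) + s) = 5 + 1/(17 - 15*s))
(-1650405 + f(M, -175)) + L(1076) = (-1650405 + (-86 + 75*(-175))/(-17 + 15*(-175))) + 1076 = (-1650405 + (-86 - 13125)/(-17 - 2625)) + 1076 = (-1650405 - 13211/(-2642)) + 1076 = (-1650405 - 1/2642*(-13211)) + 1076 = (-1650405 + 13211/2642) + 1076 = -4360356799/2642 + 1076 = -4357514007/2642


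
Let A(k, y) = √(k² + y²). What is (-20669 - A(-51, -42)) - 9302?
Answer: -29971 - 3*√485 ≈ -30037.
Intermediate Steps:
(-20669 - A(-51, -42)) - 9302 = (-20669 - √((-51)² + (-42)²)) - 9302 = (-20669 - √(2601 + 1764)) - 9302 = (-20669 - √4365) - 9302 = (-20669 - 3*√485) - 9302 = -29971 - 3*√485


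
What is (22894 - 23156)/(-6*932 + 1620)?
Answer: 131/1986 ≈ 0.065962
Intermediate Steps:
(22894 - 23156)/(-6*932 + 1620) = -262/(-5592 + 1620) = -262/(-3972) = -262*(-1/3972) = 131/1986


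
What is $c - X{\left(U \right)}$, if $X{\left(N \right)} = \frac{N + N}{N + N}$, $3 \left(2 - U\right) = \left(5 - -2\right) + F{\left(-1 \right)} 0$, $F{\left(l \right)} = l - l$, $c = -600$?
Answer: $-601$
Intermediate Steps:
$F{\left(l \right)} = 0$
$U = - \frac{1}{3}$ ($U = 2 - \frac{\left(5 - -2\right) + 0 \cdot 0}{3} = 2 - \frac{\left(5 + 2\right) + 0}{3} = 2 - \frac{7 + 0}{3} = 2 - \frac{7}{3} = - \frac{1}{3} \approx -0.33333$)
$X{\left(N \right)} = 1$ ($X{\left(N \right)} = \frac{2 N}{2 N} = 2 N \frac{1}{2 N} = 1$)
$c - X{\left(U \right)} = -600 - 1 = -601$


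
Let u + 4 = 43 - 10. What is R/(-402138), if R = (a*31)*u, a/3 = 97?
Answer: -87203/134046 ≈ -0.65055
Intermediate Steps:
a = 291 (a = 3*97 = 291)
u = 29 (u = -4 + (43 - 10) = -4 + 33 = 29)
R = 261609 (R = (291*31)*29 = 9021*29 = 261609)
R/(-402138) = 261609/(-402138) = 261609*(-1/402138) = -87203/134046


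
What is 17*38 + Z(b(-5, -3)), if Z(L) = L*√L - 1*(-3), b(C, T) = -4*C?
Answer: 649 + 40*√5 ≈ 738.44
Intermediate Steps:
Z(L) = 3 + L^(3/2) (Z(L) = L^(3/2) + 3 = 3 + L^(3/2))
17*38 + Z(b(-5, -3)) = 17*38 + (3 + (-4*(-5))^(3/2)) = 646 + (3 + 20^(3/2)) = 646 + (3 + 40*√5) = 649 + 40*√5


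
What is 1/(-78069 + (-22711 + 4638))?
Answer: -1/96142 ≈ -1.0401e-5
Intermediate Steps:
1/(-78069 + (-22711 + 4638)) = 1/(-78069 - 18073) = 1/(-96142) = -1/96142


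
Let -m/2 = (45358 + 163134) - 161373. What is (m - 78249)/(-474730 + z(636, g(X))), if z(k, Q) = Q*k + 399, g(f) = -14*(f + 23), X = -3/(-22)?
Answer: 1897357/7483709 ≈ 0.25353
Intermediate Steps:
X = 3/22 (X = -3*(-1/22) = 3/22 ≈ 0.13636)
g(f) = -322 - 14*f (g(f) = -14*(23 + f) = -322 - 14*f)
m = -94238 (m = -2*((45358 + 163134) - 161373) = -2*(208492 - 161373) = -2*47119 = -94238)
z(k, Q) = 399 + Q*k
(m - 78249)/(-474730 + z(636, g(X))) = (-94238 - 78249)/(-474730 + (399 + (-322 - 14*3/22)*636)) = -172487/(-474730 + (399 + (-322 - 21/11)*636)) = -172487/(-474730 + (399 - 3563/11*636)) = -172487/(-474730 + (399 - 2266068/11)) = -172487/(-474730 - 2261679/11) = -172487/(-7483709/11) = -172487*(-11/7483709) = 1897357/7483709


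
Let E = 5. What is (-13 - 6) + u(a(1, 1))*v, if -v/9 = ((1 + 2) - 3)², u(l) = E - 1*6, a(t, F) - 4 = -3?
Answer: -19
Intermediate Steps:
a(t, F) = 1 (a(t, F) = 4 - 3 = 1)
u(l) = -1 (u(l) = 5 - 1*6 = 5 - 6 = -1)
v = 0 (v = -9*((1 + 2) - 3)² = -9*(3 - 3)² = -9*0² = -9*0 = 0)
(-13 - 6) + u(a(1, 1))*v = (-13 - 6) - 1*0 = -19 + 0 = -19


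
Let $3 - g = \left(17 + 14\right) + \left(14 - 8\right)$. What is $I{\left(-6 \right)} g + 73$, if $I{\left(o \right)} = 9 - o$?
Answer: $-437$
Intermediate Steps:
$g = -34$ ($g = 3 - \left(\left(17 + 14\right) + \left(14 - 8\right)\right) = 3 - \left(31 + 6\right) = 3 - 37 = -34$)
$I{\left(-6 \right)} g + 73 = \left(9 - -6\right) \left(-34\right) + 73 = \left(9 + 6\right) \left(-34\right) + 73 = 15 \left(-34\right) + 73 = -510 + 73 = -437$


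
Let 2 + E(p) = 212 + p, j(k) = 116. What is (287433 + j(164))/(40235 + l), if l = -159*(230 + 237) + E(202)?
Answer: -287549/33606 ≈ -8.5565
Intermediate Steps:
E(p) = 210 + p (E(p) = -2 + (212 + p) = 210 + p)
l = -73841 (l = -159*(230 + 237) + (210 + 202) = -159*467 + 412 = -74253 + 412 = -73841)
(287433 + j(164))/(40235 + l) = (287433 + 116)/(40235 - 73841) = 287549/(-33606) = 287549*(-1/33606) = -287549/33606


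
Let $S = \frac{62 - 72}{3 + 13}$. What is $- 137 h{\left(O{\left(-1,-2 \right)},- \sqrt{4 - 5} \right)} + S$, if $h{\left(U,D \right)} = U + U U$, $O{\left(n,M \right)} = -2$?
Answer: $- \frac{2197}{8} \approx -274.63$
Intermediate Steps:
$h{\left(U,D \right)} = U + U^{2}$
$S = - \frac{5}{8}$ ($S = - \frac{10}{16} = \left(-10\right) \frac{1}{16} = - \frac{5}{8} \approx -0.625$)
$- 137 h{\left(O{\left(-1,-2 \right)},- \sqrt{4 - 5} \right)} + S = - 137 \left(- 2 \left(1 - 2\right)\right) - \frac{5}{8} = - 137 \left(\left(-2\right) \left(-1\right)\right) - \frac{5}{8} = \left(-137\right) 2 - \frac{5}{8} = -274 - \frac{5}{8} = - \frac{2197}{8}$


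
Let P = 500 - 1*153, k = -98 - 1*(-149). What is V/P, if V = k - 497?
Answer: -446/347 ≈ -1.2853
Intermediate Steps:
k = 51 (k = -98 + 149 = 51)
P = 347 (P = 500 - 153 = 347)
V = -446 (V = 51 - 497 = -446)
V/P = -446/347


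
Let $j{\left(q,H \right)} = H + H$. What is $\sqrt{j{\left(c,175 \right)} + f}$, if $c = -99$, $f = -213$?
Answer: $\sqrt{137} \approx 11.705$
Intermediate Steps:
$j{\left(q,H \right)} = 2 H$
$\sqrt{j{\left(c,175 \right)} + f} = \sqrt{2 \cdot 175 - 213} = \sqrt{350 - 213} = \sqrt{137}$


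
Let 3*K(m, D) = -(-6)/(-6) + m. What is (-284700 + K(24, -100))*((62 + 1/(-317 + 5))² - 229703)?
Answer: 18777785760685091/292032 ≈ 6.4300e+10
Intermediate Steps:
K(m, D) = -⅓ + m/3 (K(m, D) = (-(-6)/(-6) + m)/3 = (-(-6)*(-1)/6 + m)/3 = (-1*1 + m)/3 = (-1 + m)/3 = -⅓ + m/3)
(-284700 + K(24, -100))*((62 + 1/(-317 + 5))² - 229703) = (-284700 + (-⅓ + (⅓)*24))*((62 + 1/(-317 + 5))² - 229703) = (-284700 + (-⅓ + 8))*((62 + 1/(-312))² - 229703) = (-284700 + 23/3)*((62 - 1/312)² - 229703) = -854077*((19343/312)² - 229703)/3 = -854077*(374151649/97344 - 229703)/3 = -854077/3*(-21986057183/97344) = 18777785760685091/292032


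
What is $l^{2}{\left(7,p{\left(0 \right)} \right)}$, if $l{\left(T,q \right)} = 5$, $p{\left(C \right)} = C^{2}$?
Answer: $25$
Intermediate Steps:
$l^{2}{\left(7,p{\left(0 \right)} \right)} = 5^{2} = 25$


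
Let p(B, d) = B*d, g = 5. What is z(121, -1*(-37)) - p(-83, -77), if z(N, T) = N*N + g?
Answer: 8255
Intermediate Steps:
z(N, T) = 5 + N² (z(N, T) = N*N + 5 = N² + 5 = 5 + N²)
z(121, -1*(-37)) - p(-83, -77) = (5 + 121²) - (-83)*(-77) = (5 + 14641) - 1*6391 = 14646 - 6391 = 8255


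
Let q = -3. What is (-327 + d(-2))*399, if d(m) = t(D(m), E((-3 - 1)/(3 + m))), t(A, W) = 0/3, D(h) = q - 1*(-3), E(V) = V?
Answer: -130473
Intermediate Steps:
D(h) = 0 (D(h) = -3 - 1*(-3) = -3 + 3 = 0)
t(A, W) = 0 (t(A, W) = 0*(⅓) = 0)
d(m) = 0
(-327 + d(-2))*399 = (-327 + 0)*399 = -327*399 = -130473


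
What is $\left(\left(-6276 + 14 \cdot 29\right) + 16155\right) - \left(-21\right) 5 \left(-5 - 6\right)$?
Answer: $9130$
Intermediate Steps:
$\left(\left(-6276 + 14 \cdot 29\right) + 16155\right) - \left(-21\right) 5 \left(-5 - 6\right) = \left(\left(-6276 + 406\right) + 16155\right) - - 105 \left(-5 - 6\right) = \left(-5870 + 16155\right) - \left(-105\right) \left(-11\right) = 10285 - 1155 = 9130$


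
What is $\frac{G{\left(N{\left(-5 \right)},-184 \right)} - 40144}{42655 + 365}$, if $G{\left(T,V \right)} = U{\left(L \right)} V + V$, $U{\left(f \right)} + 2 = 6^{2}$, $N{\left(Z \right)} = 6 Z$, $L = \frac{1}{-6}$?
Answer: $- \frac{1294}{1195} \approx -1.0828$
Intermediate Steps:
$L = - \frac{1}{6} \approx -0.16667$
$U{\left(f \right)} = 34$ ($U{\left(f \right)} = -2 + 6^{2} = -2 + 36 = 34$)
$G{\left(T,V \right)} = 35 V$ ($G{\left(T,V \right)} = 34 V + V = 35 V$)
$\frac{G{\left(N{\left(-5 \right)},-184 \right)} - 40144}{42655 + 365} = \frac{35 \left(-184\right) - 40144}{42655 + 365} = \frac{-6440 - 40144}{43020} = \left(-46584\right) \frac{1}{43020} = - \frac{1294}{1195}$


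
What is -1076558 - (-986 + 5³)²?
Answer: -1817879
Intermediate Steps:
-1076558 - (-986 + 5³)² = -1076558 - (-986 + 125)² = -1076558 - 1*(-861)² = -1076558 - 1*741321 = -1076558 - 741321 = -1817879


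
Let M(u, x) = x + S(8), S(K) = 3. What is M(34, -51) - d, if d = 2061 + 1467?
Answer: -3576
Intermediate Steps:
d = 3528
M(u, x) = 3 + x (M(u, x) = x + 3 = 3 + x)
M(34, -51) - d = (3 - 51) - 1*3528 = -48 - 3528 = -3576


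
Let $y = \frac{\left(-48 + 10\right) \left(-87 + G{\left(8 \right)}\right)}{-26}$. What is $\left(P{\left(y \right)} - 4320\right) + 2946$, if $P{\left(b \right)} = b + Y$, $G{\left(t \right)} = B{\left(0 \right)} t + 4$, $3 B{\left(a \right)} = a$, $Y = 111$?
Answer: $- \frac{17996}{13} \approx -1384.3$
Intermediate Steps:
$B{\left(a \right)} = \frac{a}{3}$
$G{\left(t \right)} = 4$ ($G{\left(t \right)} = \frac{1}{3} \cdot 0 t + 4 = 0 t + 4 = 0 + 4 = 4$)
$y = - \frac{1577}{13}$ ($y = \frac{\left(-48 + 10\right) \left(-87 + 4\right)}{-26} = \left(-38\right) \left(-83\right) \left(- \frac{1}{26}\right) = 3154 \left(- \frac{1}{26}\right) = - \frac{1577}{13} \approx -121.31$)
$P{\left(b \right)} = 111 + b$ ($P{\left(b \right)} = b + 111 = 111 + b$)
$\left(P{\left(y \right)} - 4320\right) + 2946 = \left(\left(111 - \frac{1577}{13}\right) - 4320\right) + 2946 = \left(- \frac{134}{13} - 4320\right) + 2946 = - \frac{56294}{13} + 2946 = - \frac{17996}{13}$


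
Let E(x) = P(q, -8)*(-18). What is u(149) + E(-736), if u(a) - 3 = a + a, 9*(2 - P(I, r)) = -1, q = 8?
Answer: 263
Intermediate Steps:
P(I, r) = 19/9 (P(I, r) = 2 - 1/9*(-1) = 2 + 1/9 = 19/9)
u(a) = 3 + 2*a (u(a) = 3 + (a + a) = 3 + 2*a)
E(x) = -38 (E(x) = (19/9)*(-18) = -38)
u(149) + E(-736) = (3 + 2*149) - 38 = (3 + 298) - 38 = 301 - 38 = 263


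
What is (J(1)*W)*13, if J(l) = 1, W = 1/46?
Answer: 13/46 ≈ 0.28261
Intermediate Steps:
W = 1/46 ≈ 0.021739
(J(1)*W)*13 = (1*(1/46))*13 = (1/46)*13 = 13/46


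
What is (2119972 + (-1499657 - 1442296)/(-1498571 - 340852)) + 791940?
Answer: 1785413616243/613141 ≈ 2.9119e+6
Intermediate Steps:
(2119972 + (-1499657 - 1442296)/(-1498571 - 340852)) + 791940 = (2119972 - 2941953/(-1839423)) + 791940 = (2119972 - 2941953*(-1/1839423)) + 791940 = (2119972 + 980651/613141) + 791940 = 1299842732703/613141 + 791940 = 1785413616243/613141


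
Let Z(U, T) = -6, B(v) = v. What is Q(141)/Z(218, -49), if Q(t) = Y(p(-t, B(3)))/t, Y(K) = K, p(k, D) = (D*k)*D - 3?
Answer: 212/141 ≈ 1.5035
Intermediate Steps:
p(k, D) = -3 + k*D² (p(k, D) = k*D² - 3 = -3 + k*D²)
Q(t) = (-3 - 9*t)/t (Q(t) = (-3 - t*3²)/t = (-3 - t*9)/t = (-3 - 9*t)/t)
Q(141)/Z(218, -49) = (-9 - 3/141)/(-6) = (-9 - 3*1/141)*(-⅙) = (-9 - 1/47)*(-⅙) = -424/47*(-⅙) = 212/141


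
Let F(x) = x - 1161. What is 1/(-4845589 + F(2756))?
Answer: -1/4843994 ≈ -2.0644e-7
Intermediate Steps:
F(x) = -1161 + x
1/(-4845589 + F(2756)) = 1/(-4845589 + (-1161 + 2756)) = 1/(-4845589 + 1595) = 1/(-4843994) = -1/4843994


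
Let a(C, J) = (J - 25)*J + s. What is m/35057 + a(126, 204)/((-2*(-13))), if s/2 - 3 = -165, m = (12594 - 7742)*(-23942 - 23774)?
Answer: -182718688/35057 ≈ -5212.0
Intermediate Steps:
m = -231518032 (m = 4852*(-47716) = -231518032)
s = -324 (s = 6 + 2*(-165) = 6 - 330 = -324)
a(C, J) = -324 + J*(-25 + J) (a(C, J) = (J - 25)*J - 324 = (-25 + J)*J - 324 = J*(-25 + J) - 324 = -324 + J*(-25 + J))
m/35057 + a(126, 204)/((-2*(-13))) = -231518032/35057 + (-324 + 204**2 - 25*204)/((-2*(-13))) = -231518032*1/35057 + (-324 + 41616 - 5100)/26 = -231518032/35057 + 36192*(1/26) = -231518032/35057 + 1392 = -182718688/35057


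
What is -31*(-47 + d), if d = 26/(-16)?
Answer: 12059/8 ≈ 1507.4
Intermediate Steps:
d = -13/8 (d = 26*(-1/16) = -13/8 ≈ -1.6250)
-31*(-47 + d) = -31*(-47 - 13/8) = -31*(-389/8) = 12059/8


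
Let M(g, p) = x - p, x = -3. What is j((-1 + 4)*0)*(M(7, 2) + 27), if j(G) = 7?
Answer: 154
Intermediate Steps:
M(g, p) = -3 - p
j((-1 + 4)*0)*(M(7, 2) + 27) = 7*((-3 - 1*2) + 27) = 7*((-3 - 2) + 27) = 7*(-5 + 27) = 7*22 = 154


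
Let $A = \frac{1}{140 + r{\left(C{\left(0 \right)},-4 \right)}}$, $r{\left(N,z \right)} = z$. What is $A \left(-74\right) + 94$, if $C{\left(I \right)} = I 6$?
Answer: $\frac{6355}{68} \approx 93.456$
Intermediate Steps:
$C{\left(I \right)} = 6 I$
$A = \frac{1}{136}$ ($A = \frac{1}{140 - 4} = \frac{1}{136} \approx 0.0073529$)
$A \left(-74\right) + 94 = \frac{1}{136} \left(-74\right) + 94 = - \frac{37}{68} + 94 = \frac{6355}{68}$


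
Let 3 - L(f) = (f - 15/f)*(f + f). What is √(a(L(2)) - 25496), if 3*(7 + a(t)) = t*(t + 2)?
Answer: I*√25278 ≈ 158.99*I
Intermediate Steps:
L(f) = 3 - 2*f*(f - 15/f) (L(f) = 3 - (f - 15/f)*(f + f) = 3 - (f - 15/f)*2*f = 3 - 2*f*(f - 15/f))
a(t) = -7 + t*(2 + t)/3 (a(t) = -7 + (t*(t + 2))/3 = -7 + (t*(2 + t))/3 = -7 + t*(2 + t)/3)
√(a(L(2)) - 25496) = √((-7 + (33 - 2*2²)²/3 + 2*(33 - 2*2²)/3) - 25496) = √((-7 + (33 - 2*4)²/3 + 2*(33 - 2*4)/3) - 25496) = √((-7 + (33 - 8)²/3 + 2*(33 - 8)/3) - 25496) = √((-7 + (⅓)*25² + (⅔)*25) - 25496) = √((-7 + (⅓)*625 + 50/3) - 25496) = √((-7 + 625/3 + 50/3) - 25496) = √(218 - 25496) = √(-25278) = I*√25278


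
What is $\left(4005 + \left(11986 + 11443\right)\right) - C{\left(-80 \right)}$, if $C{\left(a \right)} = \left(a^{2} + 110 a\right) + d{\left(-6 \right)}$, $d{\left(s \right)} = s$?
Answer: $29840$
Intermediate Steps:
$C{\left(a \right)} = -6 + a^{2} + 110 a$ ($C{\left(a \right)} = \left(a^{2} + 110 a\right) - 6 = -6 + a^{2} + 110 a$)
$\left(4005 + \left(11986 + 11443\right)\right) - C{\left(-80 \right)} = \left(4005 + \left(11986 + 11443\right)\right) - \left(-6 + \left(-80\right)^{2} + 110 \left(-80\right)\right) = \left(4005 + 23429\right) - \left(-6 + 6400 - 8800\right) = 27434 - -2406 = 27434 + 2406 = 29840$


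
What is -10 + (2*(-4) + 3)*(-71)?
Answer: 345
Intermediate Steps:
-10 + (2*(-4) + 3)*(-71) = -10 + (-8 + 3)*(-71) = -10 - 5*(-71) = -10 + 355 = 345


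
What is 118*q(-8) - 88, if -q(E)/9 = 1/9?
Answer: -206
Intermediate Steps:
q(E) = -1 (q(E) = -9/9 = -9*⅑ = -1)
118*q(-8) - 88 = 118*(-1) - 88 = -118 - 88 = -206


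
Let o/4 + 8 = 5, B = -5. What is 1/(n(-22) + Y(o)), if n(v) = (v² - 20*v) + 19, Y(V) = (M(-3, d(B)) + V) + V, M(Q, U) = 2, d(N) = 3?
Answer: 1/921 ≈ 0.0010858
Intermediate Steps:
o = -12 (o = -32 + 4*5 = -32 + 20 = -12)
Y(V) = 2 + 2*V (Y(V) = (2 + V) + V = 2 + 2*V)
n(v) = 19 + v² - 20*v
1/(n(-22) + Y(o)) = 1/((19 + (-22)² - 20*(-22)) + (2 + 2*(-12))) = 1/((19 + 484 + 440) + (2 - 24)) = 1/(943 - 22) = 1/921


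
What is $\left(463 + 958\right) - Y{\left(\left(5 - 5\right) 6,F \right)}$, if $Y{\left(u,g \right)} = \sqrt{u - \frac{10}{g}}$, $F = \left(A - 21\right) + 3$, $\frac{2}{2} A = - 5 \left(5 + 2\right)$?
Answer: $1421 - \frac{\sqrt{530}}{53} \approx 1420.6$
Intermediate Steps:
$A = -35$ ($A = - 5 \left(5 + 2\right) = \left(-5\right) 7 = -35$)
$F = -53$ ($F = \left(-35 - 21\right) + 3 = -56 + 3 = -53$)
$\left(463 + 958\right) - Y{\left(\left(5 - 5\right) 6,F \right)} = \left(463 + 958\right) - \sqrt{\left(5 - 5\right) 6 - \frac{10}{-53}} = 1421 - \sqrt{0 \cdot 6 - - \frac{10}{53}} = 1421 - \sqrt{0 + \frac{10}{53}} = 1421 - \sqrt{\frac{10}{53}} = 1421 - \frac{\sqrt{530}}{53}$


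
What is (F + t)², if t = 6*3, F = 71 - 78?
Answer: 121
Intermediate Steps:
F = -7
t = 18
(F + t)² = (-7 + 18)² = 11² = 121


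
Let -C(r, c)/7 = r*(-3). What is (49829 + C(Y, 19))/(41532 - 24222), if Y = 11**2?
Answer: 5237/1731 ≈ 3.0254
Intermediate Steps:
Y = 121
C(r, c) = 21*r (C(r, c) = -7*r*(-3) = -(-21)*r = 21*r)
(49829 + C(Y, 19))/(41532 - 24222) = (49829 + 21*121)/(41532 - 24222) = (49829 + 2541)/17310 = 52370*(1/17310) = 5237/1731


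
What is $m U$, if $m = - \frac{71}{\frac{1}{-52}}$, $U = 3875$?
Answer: $14306500$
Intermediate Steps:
$m = 3692$ ($m = - \frac{71}{- \frac{1}{52}} = \left(-71\right) \left(-52\right) = 3692$)
$m U = 3692 \cdot 3875 = 14306500$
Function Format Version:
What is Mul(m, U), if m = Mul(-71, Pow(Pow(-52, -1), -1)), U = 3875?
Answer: 14306500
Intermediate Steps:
m = 3692 (m = Mul(-71, Pow(Rational(-1, 52), -1)) = Mul(-71, -52) = 3692)
Mul(m, U) = Mul(3692, 3875) = 14306500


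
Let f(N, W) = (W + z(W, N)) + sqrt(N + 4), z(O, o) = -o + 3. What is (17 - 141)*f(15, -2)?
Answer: 1736 - 124*sqrt(19) ≈ 1195.5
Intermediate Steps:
z(O, o) = 3 - o
f(N, W) = 3 + W + sqrt(4 + N) - N (f(N, W) = (W + (3 - N)) + sqrt(N + 4) = (3 + W - N) + sqrt(4 + N) = 3 + W + sqrt(4 + N) - N)
(17 - 141)*f(15, -2) = (17 - 141)*(3 - 2 + sqrt(4 + 15) - 1*15) = -124*(3 - 2 + sqrt(19) - 15) = -124*(-14 + sqrt(19)) = 1736 - 124*sqrt(19)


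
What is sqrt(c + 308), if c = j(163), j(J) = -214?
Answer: sqrt(94) ≈ 9.6954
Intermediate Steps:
c = -214
sqrt(c + 308) = sqrt(-214 + 308) = sqrt(94)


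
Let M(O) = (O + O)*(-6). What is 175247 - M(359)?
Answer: 179555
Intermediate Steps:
M(O) = -12*O (M(O) = (2*O)*(-6) = -12*O)
175247 - M(359) = 175247 - (-12)*359 = 175247 - 1*(-4308) = 175247 + 4308 = 179555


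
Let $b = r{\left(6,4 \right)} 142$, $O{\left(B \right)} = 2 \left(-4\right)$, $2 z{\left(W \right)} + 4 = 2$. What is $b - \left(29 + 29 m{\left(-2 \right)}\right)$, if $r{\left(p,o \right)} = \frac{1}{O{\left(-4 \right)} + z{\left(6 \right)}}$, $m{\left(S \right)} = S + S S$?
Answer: $- \frac{925}{9} \approx -102.78$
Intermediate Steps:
$m{\left(S \right)} = S + S^{2}$
$z{\left(W \right)} = -1$ ($z{\left(W \right)} = -2 + \frac{1}{2} \cdot 2 = -2 + 1 = -1$)
$O{\left(B \right)} = -8$
$r{\left(p,o \right)} = - \frac{1}{9}$ ($r{\left(p,o \right)} = \frac{1}{-8 - 1} = \frac{1}{-9} = - \frac{1}{9}$)
$b = - \frac{142}{9}$ ($b = \left(- \frac{1}{9}\right) 142 = - \frac{142}{9} \approx -15.778$)
$b - \left(29 + 29 m{\left(-2 \right)}\right) = - \frac{142}{9} - \left(29 + 29 \left(- 2 \left(1 - 2\right)\right)\right) = - \frac{142}{9} - \left(29 + 29 \left(\left(-2\right) \left(-1\right)\right)\right) = - \frac{142}{9} - \left(29 + 29 \cdot 2\right) = - \frac{142}{9} - \left(29 + 58\right) = - \frac{142}{9} - 87 = - \frac{925}{9}$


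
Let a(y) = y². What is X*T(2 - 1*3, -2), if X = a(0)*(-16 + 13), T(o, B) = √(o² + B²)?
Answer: 0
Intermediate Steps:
T(o, B) = √(B² + o²)
X = 0 (X = 0²*(-16 + 13) = 0*(-3) = 0)
X*T(2 - 1*3, -2) = 0*√((-2)² + (2 - 1*3)²) = 0*√(4 + (2 - 3)²) = 0*√(4 + (-1)²) = 0*√(4 + 1) = 0*√5 = 0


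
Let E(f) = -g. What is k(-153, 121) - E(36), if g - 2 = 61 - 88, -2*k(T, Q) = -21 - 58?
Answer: 29/2 ≈ 14.500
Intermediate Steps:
k(T, Q) = 79/2 (k(T, Q) = -(-21 - 58)/2 = -½*(-79) = 79/2)
g = -25 (g = 2 + (61 - 88) = 2 - 27 = -25)
E(f) = 25 (E(f) = -1*(-25) = 25)
k(-153, 121) - E(36) = 79/2 - 1*25 = 79/2 - 25 = 29/2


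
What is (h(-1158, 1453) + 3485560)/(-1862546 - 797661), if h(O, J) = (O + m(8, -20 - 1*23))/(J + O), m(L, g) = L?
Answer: -205647810/156952213 ≈ -1.3103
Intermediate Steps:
h(O, J) = (8 + O)/(J + O) (h(O, J) = (O + 8)/(J + O) = (8 + O)/(J + O))
(h(-1158, 1453) + 3485560)/(-1862546 - 797661) = ((8 - 1158)/(1453 - 1158) + 3485560)/(-1862546 - 797661) = (-1150/295 + 3485560)/(-2660207) = ((1/295)*(-1150) + 3485560)*(-1/2660207) = (-230/59 + 3485560)*(-1/2660207) = (205647810/59)*(-1/2660207) = -205647810/156952213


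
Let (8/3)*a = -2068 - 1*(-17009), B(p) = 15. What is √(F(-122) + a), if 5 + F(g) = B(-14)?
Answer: √89806/4 ≈ 74.919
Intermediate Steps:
F(g) = 10 (F(g) = -5 + 15 = 10)
a = 44823/8 (a = 3*(-2068 - 1*(-17009))/8 = 3*(-2068 + 17009)/8 = (3/8)*14941 = 44823/8 ≈ 5602.9)
√(F(-122) + a) = √(10 + 44823/8) = √(44903/8) = √89806/4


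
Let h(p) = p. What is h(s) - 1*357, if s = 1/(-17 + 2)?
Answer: -5356/15 ≈ -357.07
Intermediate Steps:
s = -1/15 (s = 1/(-15) = -1/15 ≈ -0.066667)
h(s) - 1*357 = -1/15 - 1*357 = -1/15 - 357 = -5356/15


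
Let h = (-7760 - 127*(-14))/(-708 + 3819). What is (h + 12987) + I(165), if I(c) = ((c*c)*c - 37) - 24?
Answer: 4671735893/1037 ≈ 4.5050e+6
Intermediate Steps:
h = -1994/1037 (h = (-7760 + 1778)/3111 = -5982*1/3111 = -1994/1037 ≈ -1.9229)
I(c) = -61 + c³ (I(c) = (c²*c - 37) - 24 = (c³ - 37) - 24 = (-37 + c³) - 24 = -61 + c³)
(h + 12987) + I(165) = (-1994/1037 + 12987) + (-61 + 165³) = 13465525/1037 + (-61 + 4492125) = 13465525/1037 + 4492064 = 4671735893/1037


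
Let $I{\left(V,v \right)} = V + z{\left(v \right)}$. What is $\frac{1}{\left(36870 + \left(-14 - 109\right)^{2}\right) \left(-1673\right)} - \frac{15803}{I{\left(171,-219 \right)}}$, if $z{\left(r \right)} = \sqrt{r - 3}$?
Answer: $\frac{- \sqrt{222} + 1374771349752 i}{86994327 \left(\sqrt{222} - 171 i\right)} \approx -91.719 + 7.9917 i$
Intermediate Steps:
$z{\left(r \right)} = \sqrt{-3 + r}$
$I{\left(V,v \right)} = V + \sqrt{-3 + v}$
$\frac{1}{\left(36870 + \left(-14 - 109\right)^{2}\right) \left(-1673\right)} - \frac{15803}{I{\left(171,-219 \right)}} = \frac{1}{\left(36870 + \left(-14 - 109\right)^{2}\right) \left(-1673\right)} - \frac{15803}{171 + \sqrt{-3 - 219}} = \frac{1}{36870 + \left(-123\right)^{2}} \left(- \frac{1}{1673}\right) - \frac{15803}{171 + \sqrt{-222}} = \frac{1}{36870 + 15129} \left(- \frac{1}{1673}\right) - \frac{15803}{171 + i \sqrt{222}} = \frac{1}{51999} \left(- \frac{1}{1673}\right) - \frac{15803}{171 + i \sqrt{222}} = - \frac{1}{86994327} - \frac{15803}{171 + i \sqrt{222}}$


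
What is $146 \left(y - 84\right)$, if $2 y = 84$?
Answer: $-6132$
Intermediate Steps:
$y = 42$ ($y = \frac{1}{2} \cdot 84 = 42$)
$146 \left(y - 84\right) = 146 \left(42 - 84\right) = 146 \left(-42\right) = -6132$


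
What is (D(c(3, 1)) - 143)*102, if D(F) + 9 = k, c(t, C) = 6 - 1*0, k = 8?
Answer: -14688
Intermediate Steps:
c(t, C) = 6 (c(t, C) = 6 + 0 = 6)
D(F) = -1 (D(F) = -9 + 8 = -1)
(D(c(3, 1)) - 143)*102 = (-1 - 143)*102 = -144*102 = -14688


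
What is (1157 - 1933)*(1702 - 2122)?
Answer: 325920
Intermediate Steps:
(1157 - 1933)*(1702 - 2122) = -776*(-420) = 325920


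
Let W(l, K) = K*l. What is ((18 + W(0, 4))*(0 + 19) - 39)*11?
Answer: 3333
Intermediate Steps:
((18 + W(0, 4))*(0 + 19) - 39)*11 = ((18 + 4*0)*(0 + 19) - 39)*11 = ((18 + 0)*19 - 39)*11 = (18*19 - 39)*11 = (342 - 39)*11 = 303*11 = 3333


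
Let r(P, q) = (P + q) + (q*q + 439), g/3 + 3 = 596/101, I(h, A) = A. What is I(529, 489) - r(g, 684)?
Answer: -47318369/101 ≈ -4.6850e+5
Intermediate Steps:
g = 879/101 (g = -9 + 3*(596/101) = -9 + 1788/101 = 879/101 ≈ 8.7030)
r(P, q) = 439 + P + q + q² (r(P, q) = (P + q) + (q² + 439) = (P + q) + (439 + q²) = 439 + P + q + q²)
I(529, 489) - r(g, 684) = 489 - (439 + 879/101 + 684 + 684²) = 489 - (439 + 879/101 + 684 + 467856) = 489 - 1*47367758/101 = 489 - 47367758/101 = -47318369/101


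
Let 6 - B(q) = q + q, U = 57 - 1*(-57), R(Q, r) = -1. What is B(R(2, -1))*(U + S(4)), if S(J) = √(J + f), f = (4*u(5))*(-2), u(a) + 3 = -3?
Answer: 912 + 16*√13 ≈ 969.69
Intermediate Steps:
u(a) = -6 (u(a) = -3 - 3 = -6)
U = 114 (U = 57 + 57 = 114)
f = 48 (f = (4*(-6))*(-2) = -24*(-2) = 48)
S(J) = √(48 + J) (S(J) = √(J + 48) = √(48 + J))
B(q) = 6 - 2*q (B(q) = 6 - (q + q) = 6 - 2*q)
B(R(2, -1))*(U + S(4)) = (6 - 2*(-1))*(114 + √(48 + 4)) = (6 + 2)*(114 + √52) = 8*(114 + 2*√13) = 912 + 16*√13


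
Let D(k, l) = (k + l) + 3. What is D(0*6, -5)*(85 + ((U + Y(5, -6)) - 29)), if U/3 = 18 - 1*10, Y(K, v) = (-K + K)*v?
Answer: -160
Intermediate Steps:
Y(K, v) = 0 (Y(K, v) = 0*v = 0)
D(k, l) = 3 + k + l
U = 24 (U = 3*(18 - 1*10) = 3*(18 - 10) = 3*8 = 24)
D(0*6, -5)*(85 + ((U + Y(5, -6)) - 29)) = (3 + 0*6 - 5)*(85 + ((24 + 0) - 29)) = (3 + 0 - 5)*(85 + (24 - 29)) = -2*(85 - 5) = -2*80 = -160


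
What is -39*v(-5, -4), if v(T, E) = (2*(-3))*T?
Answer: -1170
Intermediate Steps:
v(T, E) = -6*T
-39*v(-5, -4) = -(-234)*(-5) = -39*30 = -1170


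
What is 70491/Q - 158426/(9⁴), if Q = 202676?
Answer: -31646656525/1329757236 ≈ -23.799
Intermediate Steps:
70491/Q - 158426/(9⁴) = 70491/202676 - 158426/(9⁴) = 70491*(1/202676) - 158426/6561 = 70491/202676 - 158426*1/6561 = 70491/202676 - 158426/6561 = -31646656525/1329757236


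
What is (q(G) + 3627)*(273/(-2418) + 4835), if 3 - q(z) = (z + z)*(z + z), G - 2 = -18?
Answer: 390591189/31 ≈ 1.2600e+7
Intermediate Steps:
G = -16 (G = 2 - 18 = -16)
q(z) = 3 - 4*z² (q(z) = 3 - (z + z)*(z + z) = 3 - 2*z*2*z = 3 - 4*z²)
(q(G) + 3627)*(273/(-2418) + 4835) = ((3 - 4*(-16)²) + 3627)*(273/(-2418) + 4835) = ((3 - 4*256) + 3627)*(273*(-1/2418) + 4835) = ((3 - 1024) + 3627)*(-7/62 + 4835) = (-1021 + 3627)*(299763/62) = 2606*(299763/62) = 390591189/31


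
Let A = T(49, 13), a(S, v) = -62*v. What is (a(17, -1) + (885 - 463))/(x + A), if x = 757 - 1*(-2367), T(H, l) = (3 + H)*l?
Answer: 121/950 ≈ 0.12737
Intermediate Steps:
T(H, l) = l*(3 + H)
A = 676 (A = 13*(3 + 49) = 13*52 = 676)
x = 3124 (x = 757 + 2367 = 3124)
(a(17, -1) + (885 - 463))/(x + A) = (-62*(-1) + (885 - 463))/(3124 + 676) = (62 + 422)/3800 = 484*(1/3800) = 121/950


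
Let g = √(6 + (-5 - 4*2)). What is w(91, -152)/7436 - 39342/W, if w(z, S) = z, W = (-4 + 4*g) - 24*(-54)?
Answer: -908218643/29840096 + 19671*I*√7/208672 ≈ -30.436 + 0.24941*I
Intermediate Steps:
g = I*√7 (g = √(6 + (-5 - 8)) = √(6 - 13) = √(-7) = I*√7 ≈ 2.6458*I)
W = 1292 + 4*I*√7 (W = (-4 + 4*(I*√7)) - 24*(-54) = (-4 + 4*I*√7) + 1296 = 1292 + 4*I*√7 ≈ 1292.0 + 10.583*I)
w(91, -152)/7436 - 39342/W = 91/7436 - 39342/(1292 + 4*I*√7) = 91*(1/7436) - 39342/(1292 + 4*I*√7) = 7/572 - 39342/(1292 + 4*I*√7)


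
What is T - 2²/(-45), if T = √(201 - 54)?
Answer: 4/45 + 7*√3 ≈ 12.213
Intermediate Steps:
T = 7*√3 (T = √147 = 7*√3 ≈ 12.124)
T - 2²/(-45) = 7*√3 - 2²/(-45) = 7*√3 - 4*(-1)/45 = 7*√3 - 1*(-4/45) = 7*√3 + 4/45 = 4/45 + 7*√3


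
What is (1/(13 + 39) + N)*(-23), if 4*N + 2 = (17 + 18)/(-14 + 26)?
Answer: -3565/624 ≈ -5.7131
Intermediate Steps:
N = 11/48 (N = -½ + ((17 + 18)/(-14 + 26))/4 = -½ + (35/12)/4 = -½ + (35*(1/12))/4 = -½ + (¼)*(35/12) = -½ + 35/48 = 11/48 ≈ 0.22917)
(1/(13 + 39) + N)*(-23) = (1/(13 + 39) + 11/48)*(-23) = (1/52 + 11/48)*(-23) = (155/624)*(-23) = -3565/624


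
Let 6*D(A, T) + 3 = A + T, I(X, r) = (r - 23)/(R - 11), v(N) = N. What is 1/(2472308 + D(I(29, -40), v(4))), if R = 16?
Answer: 15/37084591 ≈ 4.0448e-7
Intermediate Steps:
I(X, r) = -23/5 + r/5 (I(X, r) = (r - 23)/(16 - 11) = (-23 + r)/5 = (-23 + r)*(⅕) = -23/5 + r/5)
D(A, T) = -½ + A/6 + T/6 (D(A, T) = -½ + (A + T)/6 = -½ + (A/6 + T/6) = -½ + A/6 + T/6)
1/(2472308 + D(I(29, -40), v(4))) = 1/(2472308 + (-½ + (-23/5 + (⅕)*(-40))/6 + (⅙)*4)) = 1/(2472308 + (-½ + (-23/5 - 8)/6 + ⅔)) = 1/(2472308 + (-½ + (⅙)*(-63/5) + ⅔)) = 1/(2472308 + (-½ - 21/10 + ⅔)) = 1/(2472308 - 29/15) = 1/(37084591/15) = 15/37084591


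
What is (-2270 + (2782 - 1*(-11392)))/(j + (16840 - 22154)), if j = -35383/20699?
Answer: -82133632/36676623 ≈ -2.2394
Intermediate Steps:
j = -35383/20699 (j = -35383*1/20699 = -35383/20699 ≈ -1.7094)
(-2270 + (2782 - 1*(-11392)))/(j + (16840 - 22154)) = (-2270 + (2782 - 1*(-11392)))/(-35383/20699 + (16840 - 22154)) = (-2270 + (2782 + 11392))/(-35383/20699 - 5314) = (-2270 + 14174)/(-110029869/20699) = 11904*(-20699/110029869) = -82133632/36676623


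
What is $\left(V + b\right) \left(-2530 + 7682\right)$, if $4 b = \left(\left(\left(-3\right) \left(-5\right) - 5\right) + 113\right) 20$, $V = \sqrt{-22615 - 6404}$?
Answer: $3168480 + 5152 i \sqrt{29019} \approx 3.1685 \cdot 10^{6} + 8.7764 \cdot 10^{5} i$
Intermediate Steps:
$V = i \sqrt{29019}$ ($V = \sqrt{-29019} = i \sqrt{29019} \approx 170.35 i$)
$b = 615$ ($b = \frac{\left(\left(\left(-3\right) \left(-5\right) - 5\right) + 113\right) 20}{4} = \frac{\left(\left(15 - 5\right) + 113\right) 20}{4} = \frac{\left(10 + 113\right) 20}{4} = \frac{123 \cdot 20}{4} = \frac{1}{4} \cdot 2460 = 615$)
$\left(V + b\right) \left(-2530 + 7682\right) = \left(i \sqrt{29019} + 615\right) \left(-2530 + 7682\right) = \left(615 + i \sqrt{29019}\right) 5152 = 3168480 + 5152 i \sqrt{29019}$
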